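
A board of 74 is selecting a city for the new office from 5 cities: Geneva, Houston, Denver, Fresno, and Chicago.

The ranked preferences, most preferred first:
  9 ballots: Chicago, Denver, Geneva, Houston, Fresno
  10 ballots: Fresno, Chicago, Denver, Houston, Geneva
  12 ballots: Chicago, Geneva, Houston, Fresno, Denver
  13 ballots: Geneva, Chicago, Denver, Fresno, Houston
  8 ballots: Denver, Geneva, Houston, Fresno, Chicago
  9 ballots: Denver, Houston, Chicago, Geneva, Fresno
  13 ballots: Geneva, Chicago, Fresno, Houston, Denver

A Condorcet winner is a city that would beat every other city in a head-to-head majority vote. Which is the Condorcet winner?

Chicago

Chicago vs Geneva: 40–34
Chicago vs Houston: 57–17
Chicago vs Denver: 57–17
Chicago vs Fresno: 56–18
Chicago beats every other city.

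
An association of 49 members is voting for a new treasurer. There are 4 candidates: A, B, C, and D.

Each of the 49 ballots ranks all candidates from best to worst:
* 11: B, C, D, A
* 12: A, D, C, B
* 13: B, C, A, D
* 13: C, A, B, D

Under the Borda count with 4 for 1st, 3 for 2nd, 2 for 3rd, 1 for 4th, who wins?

C

A: 11×1 + 12×4 + 13×2 + 13×3 = 124
B: 11×4 + 12×1 + 13×4 + 13×2 = 134
C: 11×3 + 12×2 + 13×3 + 13×4 = 148
D: 11×2 + 12×3 + 13×1 + 13×1 = 84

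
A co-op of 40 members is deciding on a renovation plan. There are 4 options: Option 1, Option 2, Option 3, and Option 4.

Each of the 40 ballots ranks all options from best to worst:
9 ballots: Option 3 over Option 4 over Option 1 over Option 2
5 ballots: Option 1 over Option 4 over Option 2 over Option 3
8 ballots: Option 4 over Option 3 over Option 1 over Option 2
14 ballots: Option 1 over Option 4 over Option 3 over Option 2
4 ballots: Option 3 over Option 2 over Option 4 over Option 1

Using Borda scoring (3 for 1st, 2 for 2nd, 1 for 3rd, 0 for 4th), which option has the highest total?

Option 4

Option 1: 9×1 + 5×3 + 8×1 + 14×3 + 4×0 = 74
Option 2: 9×0 + 5×1 + 8×0 + 14×0 + 4×2 = 13
Option 3: 9×3 + 5×0 + 8×2 + 14×1 + 4×3 = 69
Option 4: 9×2 + 5×2 + 8×3 + 14×2 + 4×1 = 84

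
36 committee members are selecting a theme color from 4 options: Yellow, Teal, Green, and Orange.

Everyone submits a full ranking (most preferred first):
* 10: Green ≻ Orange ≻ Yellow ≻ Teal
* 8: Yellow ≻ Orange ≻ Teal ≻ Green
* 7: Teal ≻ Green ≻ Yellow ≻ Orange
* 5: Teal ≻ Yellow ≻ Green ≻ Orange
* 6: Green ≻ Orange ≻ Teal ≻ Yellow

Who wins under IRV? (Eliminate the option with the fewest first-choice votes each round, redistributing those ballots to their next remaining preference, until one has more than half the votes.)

Teal

Round 1: Yellow 8, Teal 12, Green 16, Orange 0. Orange eliminated.
Round 2: Yellow 8, Teal 12, Green 16. Yellow eliminated.
Round 3: Teal 20, Green 16. Teal has a majority (≥19).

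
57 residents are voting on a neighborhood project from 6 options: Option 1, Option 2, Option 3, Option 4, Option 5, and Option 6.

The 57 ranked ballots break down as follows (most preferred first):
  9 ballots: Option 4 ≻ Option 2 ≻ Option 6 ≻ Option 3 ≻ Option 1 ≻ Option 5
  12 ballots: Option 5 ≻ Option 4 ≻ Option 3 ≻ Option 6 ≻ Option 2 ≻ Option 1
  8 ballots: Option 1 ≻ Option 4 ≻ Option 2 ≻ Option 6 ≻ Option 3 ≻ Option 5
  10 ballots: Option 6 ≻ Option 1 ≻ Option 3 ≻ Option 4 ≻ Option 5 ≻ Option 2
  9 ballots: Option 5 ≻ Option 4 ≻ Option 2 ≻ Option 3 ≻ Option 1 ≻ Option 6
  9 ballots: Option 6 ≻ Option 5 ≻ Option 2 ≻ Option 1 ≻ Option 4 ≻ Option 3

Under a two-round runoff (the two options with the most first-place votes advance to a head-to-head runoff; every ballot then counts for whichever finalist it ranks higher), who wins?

Option 6

Round 1 first-place votes: Option 1 8, Option 2 0, Option 3 0, Option 4 9, Option 5 21, Option 6 19. Option 5 and Option 6 advance.
Runoff: Option 5 is ranked above Option 6 on 21 ballots, Option 6 above Option 5 on 36.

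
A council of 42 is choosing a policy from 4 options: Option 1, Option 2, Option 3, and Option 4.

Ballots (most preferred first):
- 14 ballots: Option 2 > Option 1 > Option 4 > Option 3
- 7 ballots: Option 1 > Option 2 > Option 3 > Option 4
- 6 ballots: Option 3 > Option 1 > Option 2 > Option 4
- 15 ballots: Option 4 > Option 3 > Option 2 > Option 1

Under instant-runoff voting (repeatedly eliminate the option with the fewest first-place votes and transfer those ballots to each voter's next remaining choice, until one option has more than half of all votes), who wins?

Option 2

Round 1: Option 1 7, Option 2 14, Option 3 6, Option 4 15. Option 3 eliminated.
Round 2: Option 1 13, Option 2 14, Option 4 15. Option 1 eliminated.
Round 3: Option 2 27, Option 4 15. Option 2 has a majority (≥22).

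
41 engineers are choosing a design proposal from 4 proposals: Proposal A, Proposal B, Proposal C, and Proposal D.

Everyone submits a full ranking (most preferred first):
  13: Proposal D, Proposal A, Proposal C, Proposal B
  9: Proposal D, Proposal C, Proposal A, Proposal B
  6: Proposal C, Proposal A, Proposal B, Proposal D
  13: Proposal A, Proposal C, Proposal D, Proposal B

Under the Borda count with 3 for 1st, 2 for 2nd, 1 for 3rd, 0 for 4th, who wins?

Proposal A

Proposal A: 13×2 + 9×1 + 6×2 + 13×3 = 86
Proposal B: 13×0 + 9×0 + 6×1 + 13×0 = 6
Proposal C: 13×1 + 9×2 + 6×3 + 13×2 = 75
Proposal D: 13×3 + 9×3 + 6×0 + 13×1 = 79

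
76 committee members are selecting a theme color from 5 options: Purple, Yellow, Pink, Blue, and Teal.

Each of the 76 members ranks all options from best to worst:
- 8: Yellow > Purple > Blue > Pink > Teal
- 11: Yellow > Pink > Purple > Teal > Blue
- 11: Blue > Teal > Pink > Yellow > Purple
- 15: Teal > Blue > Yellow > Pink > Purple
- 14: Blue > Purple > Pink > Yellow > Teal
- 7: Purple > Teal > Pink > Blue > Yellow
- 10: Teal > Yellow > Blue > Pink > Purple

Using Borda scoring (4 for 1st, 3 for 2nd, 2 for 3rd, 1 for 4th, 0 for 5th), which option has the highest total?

Blue

Purple: 8×3 + 11×2 + 11×0 + 15×0 + 14×3 + 7×4 + 10×0 = 116
Yellow: 8×4 + 11×4 + 11×1 + 15×2 + 14×1 + 7×0 + 10×3 = 161
Pink: 8×1 + 11×3 + 11×2 + 15×1 + 14×2 + 7×2 + 10×1 = 130
Blue: 8×2 + 11×0 + 11×4 + 15×3 + 14×4 + 7×1 + 10×2 = 188
Teal: 8×0 + 11×1 + 11×3 + 15×4 + 14×0 + 7×3 + 10×4 = 165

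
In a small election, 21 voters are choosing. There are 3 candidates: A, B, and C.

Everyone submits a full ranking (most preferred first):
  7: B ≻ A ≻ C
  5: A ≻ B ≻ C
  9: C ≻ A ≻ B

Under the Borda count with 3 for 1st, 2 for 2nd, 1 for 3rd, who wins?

A: 7×2 + 5×3 + 9×2 = 47
B: 7×3 + 5×2 + 9×1 = 40
C: 7×1 + 5×1 + 9×3 = 39

A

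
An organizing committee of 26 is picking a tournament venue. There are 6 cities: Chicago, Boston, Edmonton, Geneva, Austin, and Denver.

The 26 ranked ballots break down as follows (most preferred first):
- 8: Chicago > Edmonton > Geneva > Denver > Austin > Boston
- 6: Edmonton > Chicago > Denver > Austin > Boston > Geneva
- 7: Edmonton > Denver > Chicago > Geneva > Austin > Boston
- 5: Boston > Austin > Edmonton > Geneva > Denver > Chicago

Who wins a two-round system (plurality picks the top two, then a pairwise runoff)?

Edmonton

Round 1 first-place votes: Chicago 8, Boston 5, Edmonton 13, Geneva 0, Austin 0, Denver 0. Edmonton and Chicago advance.
Runoff: Edmonton is ranked above Chicago on 18 ballots, Chicago above Edmonton on 8.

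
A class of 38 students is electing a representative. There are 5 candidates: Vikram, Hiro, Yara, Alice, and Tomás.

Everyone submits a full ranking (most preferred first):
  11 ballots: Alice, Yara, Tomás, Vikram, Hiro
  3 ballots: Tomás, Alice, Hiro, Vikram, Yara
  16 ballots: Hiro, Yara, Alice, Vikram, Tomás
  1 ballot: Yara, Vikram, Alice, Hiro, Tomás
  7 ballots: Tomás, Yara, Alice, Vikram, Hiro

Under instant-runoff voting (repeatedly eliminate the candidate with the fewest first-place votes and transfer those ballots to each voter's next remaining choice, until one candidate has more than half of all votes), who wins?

Alice

Round 1: Vikram 0, Hiro 16, Yara 1, Alice 11, Tomás 10. Vikram eliminated.
Round 2: Hiro 16, Yara 1, Alice 11, Tomás 10. Yara eliminated.
Round 3: Hiro 16, Alice 12, Tomás 10. Tomás eliminated.
Round 4: Hiro 16, Alice 22. Alice has a majority (≥20).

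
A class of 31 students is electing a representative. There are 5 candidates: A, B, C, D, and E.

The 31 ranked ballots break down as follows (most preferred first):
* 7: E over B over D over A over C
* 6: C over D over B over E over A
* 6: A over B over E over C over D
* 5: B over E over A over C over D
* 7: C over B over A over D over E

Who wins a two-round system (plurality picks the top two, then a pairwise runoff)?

E

Round 1 first-place votes: A 6, B 5, C 13, D 0, E 7. C and E advance.
Runoff: C is ranked above E on 13 ballots, E above C on 18.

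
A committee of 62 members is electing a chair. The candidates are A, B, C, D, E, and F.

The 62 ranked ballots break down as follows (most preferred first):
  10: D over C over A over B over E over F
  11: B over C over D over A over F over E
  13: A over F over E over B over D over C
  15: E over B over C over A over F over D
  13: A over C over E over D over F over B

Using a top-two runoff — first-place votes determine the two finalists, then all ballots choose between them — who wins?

Round 1 first-place votes: A 26, B 11, C 0, D 10, E 15, F 0. A and E advance.
Runoff: A is ranked above E on 47 ballots, E above A on 15.

A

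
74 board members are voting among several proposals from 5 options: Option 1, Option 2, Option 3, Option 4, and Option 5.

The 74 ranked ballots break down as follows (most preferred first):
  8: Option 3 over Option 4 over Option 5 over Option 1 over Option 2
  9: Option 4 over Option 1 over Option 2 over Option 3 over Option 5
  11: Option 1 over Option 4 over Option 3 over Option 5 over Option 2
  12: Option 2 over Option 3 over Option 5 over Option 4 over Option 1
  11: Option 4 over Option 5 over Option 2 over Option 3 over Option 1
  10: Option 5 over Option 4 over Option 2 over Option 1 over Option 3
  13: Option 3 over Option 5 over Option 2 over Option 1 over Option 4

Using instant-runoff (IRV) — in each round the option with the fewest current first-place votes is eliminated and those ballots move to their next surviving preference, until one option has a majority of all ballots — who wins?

Round 1: Option 1 11, Option 2 12, Option 3 21, Option 4 20, Option 5 10. Option 5 eliminated.
Round 2: Option 1 11, Option 2 12, Option 3 21, Option 4 30. Option 1 eliminated.
Round 3: Option 2 12, Option 3 21, Option 4 41. Option 4 has a majority (≥38).

Option 4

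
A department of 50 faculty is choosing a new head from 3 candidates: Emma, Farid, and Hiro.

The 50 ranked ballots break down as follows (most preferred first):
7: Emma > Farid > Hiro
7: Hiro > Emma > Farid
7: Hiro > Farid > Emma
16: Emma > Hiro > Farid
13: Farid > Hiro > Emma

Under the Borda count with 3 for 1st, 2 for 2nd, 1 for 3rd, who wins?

Emma: 7×3 + 7×2 + 7×1 + 16×3 + 13×1 = 103
Farid: 7×2 + 7×1 + 7×2 + 16×1 + 13×3 = 90
Hiro: 7×1 + 7×3 + 7×3 + 16×2 + 13×2 = 107

Hiro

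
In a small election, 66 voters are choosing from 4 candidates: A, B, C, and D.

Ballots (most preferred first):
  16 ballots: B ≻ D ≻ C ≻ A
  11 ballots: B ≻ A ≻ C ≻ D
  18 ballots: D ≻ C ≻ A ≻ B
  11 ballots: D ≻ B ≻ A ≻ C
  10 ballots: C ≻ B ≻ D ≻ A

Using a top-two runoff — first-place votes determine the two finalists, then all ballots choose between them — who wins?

Round 1 first-place votes: A 0, B 27, C 10, D 29. D and B advance.
Runoff: D is ranked above B on 29 ballots, B above D on 37.

B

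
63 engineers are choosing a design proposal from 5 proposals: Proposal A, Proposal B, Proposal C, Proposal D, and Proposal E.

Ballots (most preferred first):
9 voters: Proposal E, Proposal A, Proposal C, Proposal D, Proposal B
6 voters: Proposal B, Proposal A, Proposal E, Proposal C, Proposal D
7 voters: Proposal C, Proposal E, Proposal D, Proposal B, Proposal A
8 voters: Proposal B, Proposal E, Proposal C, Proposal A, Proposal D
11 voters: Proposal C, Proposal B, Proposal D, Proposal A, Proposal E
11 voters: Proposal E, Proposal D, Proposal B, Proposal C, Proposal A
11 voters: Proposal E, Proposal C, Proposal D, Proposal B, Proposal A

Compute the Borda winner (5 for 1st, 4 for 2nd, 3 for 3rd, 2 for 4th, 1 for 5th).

Proposal E

Proposal A: 9×4 + 6×4 + 7×1 + 8×2 + 11×2 + 11×1 + 11×1 = 127
Proposal B: 9×1 + 6×5 + 7×2 + 8×5 + 11×4 + 11×3 + 11×2 = 192
Proposal C: 9×3 + 6×2 + 7×5 + 8×3 + 11×5 + 11×2 + 11×4 = 219
Proposal D: 9×2 + 6×1 + 7×3 + 8×1 + 11×3 + 11×4 + 11×3 = 163
Proposal E: 9×5 + 6×3 + 7×4 + 8×4 + 11×1 + 11×5 + 11×5 = 244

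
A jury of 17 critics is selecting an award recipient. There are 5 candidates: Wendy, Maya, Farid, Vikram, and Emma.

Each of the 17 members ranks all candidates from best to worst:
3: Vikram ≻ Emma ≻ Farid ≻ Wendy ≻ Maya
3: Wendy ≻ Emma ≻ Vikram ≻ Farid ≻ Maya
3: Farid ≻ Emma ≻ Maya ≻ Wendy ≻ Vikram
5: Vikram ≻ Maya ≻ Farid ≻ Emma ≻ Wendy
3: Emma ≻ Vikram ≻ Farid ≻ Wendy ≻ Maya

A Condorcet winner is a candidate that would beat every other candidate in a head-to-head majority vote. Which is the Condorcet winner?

Emma

Emma vs Wendy: 14–3
Emma vs Maya: 12–5
Emma vs Farid: 9–8
Emma vs Vikram: 9–8
Emma beats every other candidate.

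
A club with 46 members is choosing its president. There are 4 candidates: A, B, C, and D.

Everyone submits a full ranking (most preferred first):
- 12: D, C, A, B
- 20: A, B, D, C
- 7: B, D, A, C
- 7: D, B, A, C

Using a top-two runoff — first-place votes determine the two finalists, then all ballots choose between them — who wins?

Round 1 first-place votes: A 20, B 7, C 0, D 19. A and D advance.
Runoff: A is ranked above D on 20 ballots, D above A on 26.

D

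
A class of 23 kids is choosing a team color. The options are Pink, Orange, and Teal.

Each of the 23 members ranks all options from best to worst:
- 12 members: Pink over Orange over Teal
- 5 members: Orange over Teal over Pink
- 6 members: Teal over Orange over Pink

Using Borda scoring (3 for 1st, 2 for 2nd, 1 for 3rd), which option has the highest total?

Orange

Pink: 12×3 + 5×1 + 6×1 = 47
Orange: 12×2 + 5×3 + 6×2 = 51
Teal: 12×1 + 5×2 + 6×3 = 40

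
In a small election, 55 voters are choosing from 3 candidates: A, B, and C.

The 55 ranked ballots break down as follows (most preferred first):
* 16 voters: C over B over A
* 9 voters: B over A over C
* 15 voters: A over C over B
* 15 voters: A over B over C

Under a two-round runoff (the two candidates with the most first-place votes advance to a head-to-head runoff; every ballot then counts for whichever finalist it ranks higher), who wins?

Round 1 first-place votes: A 30, B 9, C 16. A and C advance.
Runoff: A is ranked above C on 39 ballots, C above A on 16.

A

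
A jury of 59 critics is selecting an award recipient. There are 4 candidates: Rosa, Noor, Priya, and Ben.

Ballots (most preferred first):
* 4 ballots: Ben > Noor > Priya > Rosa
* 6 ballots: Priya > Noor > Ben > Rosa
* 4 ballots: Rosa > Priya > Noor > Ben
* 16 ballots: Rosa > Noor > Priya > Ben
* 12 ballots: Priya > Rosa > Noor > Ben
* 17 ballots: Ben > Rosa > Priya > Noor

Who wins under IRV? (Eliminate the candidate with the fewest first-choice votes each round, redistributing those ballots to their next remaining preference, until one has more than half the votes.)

Rosa

Round 1: Rosa 20, Noor 0, Priya 18, Ben 21. Noor eliminated.
Round 2: Rosa 20, Priya 18, Ben 21. Priya eliminated.
Round 3: Rosa 32, Ben 27. Rosa has a majority (≥30).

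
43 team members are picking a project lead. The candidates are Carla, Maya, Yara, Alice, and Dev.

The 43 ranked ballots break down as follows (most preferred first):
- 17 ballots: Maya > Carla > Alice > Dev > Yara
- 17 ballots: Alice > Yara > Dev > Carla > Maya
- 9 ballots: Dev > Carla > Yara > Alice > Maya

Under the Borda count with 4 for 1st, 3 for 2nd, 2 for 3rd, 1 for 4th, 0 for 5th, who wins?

Alice

Carla: 17×3 + 17×1 + 9×3 = 95
Maya: 17×4 + 17×0 + 9×0 = 68
Yara: 17×0 + 17×3 + 9×2 = 69
Alice: 17×2 + 17×4 + 9×1 = 111
Dev: 17×1 + 17×2 + 9×4 = 87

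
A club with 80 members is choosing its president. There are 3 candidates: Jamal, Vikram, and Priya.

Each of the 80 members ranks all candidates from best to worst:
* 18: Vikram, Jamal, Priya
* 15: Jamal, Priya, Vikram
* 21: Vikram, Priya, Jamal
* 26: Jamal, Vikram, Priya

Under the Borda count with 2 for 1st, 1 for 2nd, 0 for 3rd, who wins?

Vikram

Jamal: 18×1 + 15×2 + 21×0 + 26×2 = 100
Vikram: 18×2 + 15×0 + 21×2 + 26×1 = 104
Priya: 18×0 + 15×1 + 21×1 + 26×0 = 36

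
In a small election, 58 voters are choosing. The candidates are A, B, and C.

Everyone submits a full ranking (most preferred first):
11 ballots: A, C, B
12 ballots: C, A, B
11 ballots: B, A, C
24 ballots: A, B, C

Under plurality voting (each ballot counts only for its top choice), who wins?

First-place votes: A 35, B 11, C 12.

A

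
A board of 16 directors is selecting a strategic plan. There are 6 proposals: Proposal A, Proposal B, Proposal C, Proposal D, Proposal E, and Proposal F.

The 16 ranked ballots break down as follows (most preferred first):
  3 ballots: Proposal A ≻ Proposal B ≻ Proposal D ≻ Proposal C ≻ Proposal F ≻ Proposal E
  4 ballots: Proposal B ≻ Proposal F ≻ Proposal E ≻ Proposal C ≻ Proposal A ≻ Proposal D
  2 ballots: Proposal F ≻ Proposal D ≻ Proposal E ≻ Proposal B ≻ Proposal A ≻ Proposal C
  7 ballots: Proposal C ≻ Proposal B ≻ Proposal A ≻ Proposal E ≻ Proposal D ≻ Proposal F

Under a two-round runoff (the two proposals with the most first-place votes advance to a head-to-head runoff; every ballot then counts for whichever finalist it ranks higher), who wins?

Proposal B

Round 1 first-place votes: Proposal A 3, Proposal B 4, Proposal C 7, Proposal D 0, Proposal E 0, Proposal F 2. Proposal C and Proposal B advance.
Runoff: Proposal C is ranked above Proposal B on 7 ballots, Proposal B above Proposal C on 9.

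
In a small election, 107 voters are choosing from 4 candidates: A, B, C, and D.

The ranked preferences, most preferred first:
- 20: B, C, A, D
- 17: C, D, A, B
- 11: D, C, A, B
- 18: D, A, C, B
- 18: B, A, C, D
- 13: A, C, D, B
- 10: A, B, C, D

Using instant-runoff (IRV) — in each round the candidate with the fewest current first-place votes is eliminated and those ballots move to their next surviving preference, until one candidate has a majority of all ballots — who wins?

Round 1: A 23, B 38, C 17, D 29. C eliminated.
Round 2: A 23, B 38, D 46. A eliminated.
Round 3: B 48, D 59. D has a majority (≥54).

D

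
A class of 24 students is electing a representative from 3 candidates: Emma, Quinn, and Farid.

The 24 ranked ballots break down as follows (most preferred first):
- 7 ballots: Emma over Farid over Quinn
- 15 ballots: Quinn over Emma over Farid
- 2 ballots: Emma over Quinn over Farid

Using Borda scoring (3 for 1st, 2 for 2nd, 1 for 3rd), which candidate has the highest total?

Emma

Emma: 7×3 + 15×2 + 2×3 = 57
Quinn: 7×1 + 15×3 + 2×2 = 56
Farid: 7×2 + 15×1 + 2×1 = 31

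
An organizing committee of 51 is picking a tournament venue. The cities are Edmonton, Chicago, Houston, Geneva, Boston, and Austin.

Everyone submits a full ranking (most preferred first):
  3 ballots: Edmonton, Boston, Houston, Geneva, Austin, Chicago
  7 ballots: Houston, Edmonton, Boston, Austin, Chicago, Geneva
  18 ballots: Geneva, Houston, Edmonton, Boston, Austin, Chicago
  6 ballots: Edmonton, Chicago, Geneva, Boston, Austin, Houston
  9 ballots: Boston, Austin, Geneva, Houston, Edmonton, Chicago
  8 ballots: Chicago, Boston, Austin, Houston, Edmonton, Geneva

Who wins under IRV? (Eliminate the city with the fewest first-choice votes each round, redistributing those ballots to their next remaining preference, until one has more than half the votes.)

Round 1: Edmonton 9, Chicago 8, Houston 7, Geneva 18, Boston 9, Austin 0. Austin eliminated.
Round 2: Edmonton 9, Chicago 8, Houston 7, Geneva 18, Boston 9. Houston eliminated.
Round 3: Edmonton 16, Chicago 8, Geneva 18, Boston 9. Chicago eliminated.
Round 4: Edmonton 16, Geneva 18, Boston 17. Edmonton eliminated.
Round 5: Geneva 24, Boston 27. Boston has a majority (≥26).

Boston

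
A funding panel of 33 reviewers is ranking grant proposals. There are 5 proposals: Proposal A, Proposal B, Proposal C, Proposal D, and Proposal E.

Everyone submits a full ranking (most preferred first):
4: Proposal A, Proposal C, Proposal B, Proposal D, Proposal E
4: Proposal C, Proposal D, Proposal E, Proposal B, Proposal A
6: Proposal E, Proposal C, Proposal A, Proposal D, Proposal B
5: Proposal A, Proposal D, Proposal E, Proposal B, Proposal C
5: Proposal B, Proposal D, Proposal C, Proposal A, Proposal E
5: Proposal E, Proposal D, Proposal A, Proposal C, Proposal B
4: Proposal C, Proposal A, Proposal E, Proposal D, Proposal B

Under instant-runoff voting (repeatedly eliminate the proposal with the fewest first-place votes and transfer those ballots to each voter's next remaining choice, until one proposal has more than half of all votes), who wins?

Round 1: Proposal A 9, Proposal B 5, Proposal C 8, Proposal D 0, Proposal E 11. Proposal D eliminated.
Round 2: Proposal A 9, Proposal B 5, Proposal C 8, Proposal E 11. Proposal B eliminated.
Round 3: Proposal A 9, Proposal C 13, Proposal E 11. Proposal A eliminated.
Round 4: Proposal C 17, Proposal E 16. Proposal C has a majority (≥17).

Proposal C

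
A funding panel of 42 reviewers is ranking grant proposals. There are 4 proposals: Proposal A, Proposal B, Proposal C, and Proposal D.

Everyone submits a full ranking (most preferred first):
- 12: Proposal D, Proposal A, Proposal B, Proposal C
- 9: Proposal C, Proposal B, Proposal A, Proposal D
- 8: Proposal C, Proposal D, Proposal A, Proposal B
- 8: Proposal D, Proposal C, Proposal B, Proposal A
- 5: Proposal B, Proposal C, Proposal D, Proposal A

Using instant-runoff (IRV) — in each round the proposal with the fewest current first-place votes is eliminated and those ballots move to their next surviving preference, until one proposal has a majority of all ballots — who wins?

Round 1: Proposal A 0, Proposal B 5, Proposal C 17, Proposal D 20. Proposal A eliminated.
Round 2: Proposal B 5, Proposal C 17, Proposal D 20. Proposal B eliminated.
Round 3: Proposal C 22, Proposal D 20. Proposal C has a majority (≥22).

Proposal C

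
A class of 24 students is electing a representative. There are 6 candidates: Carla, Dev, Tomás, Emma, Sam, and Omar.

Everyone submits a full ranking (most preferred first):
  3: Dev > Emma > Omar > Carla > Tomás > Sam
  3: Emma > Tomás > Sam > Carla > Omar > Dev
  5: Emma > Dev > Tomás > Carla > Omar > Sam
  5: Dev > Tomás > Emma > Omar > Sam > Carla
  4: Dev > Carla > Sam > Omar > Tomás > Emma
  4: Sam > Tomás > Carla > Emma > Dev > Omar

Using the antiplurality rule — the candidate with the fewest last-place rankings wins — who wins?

Last-place votes: Carla 5, Dev 3, Tomás 0, Emma 4, Sam 8, Omar 4.

Tomás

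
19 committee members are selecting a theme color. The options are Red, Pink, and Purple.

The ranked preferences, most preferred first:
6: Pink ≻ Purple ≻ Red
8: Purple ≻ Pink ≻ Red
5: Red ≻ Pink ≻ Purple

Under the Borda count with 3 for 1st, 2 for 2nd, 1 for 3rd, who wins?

Red: 6×1 + 8×1 + 5×3 = 29
Pink: 6×3 + 8×2 + 5×2 = 44
Purple: 6×2 + 8×3 + 5×1 = 41

Pink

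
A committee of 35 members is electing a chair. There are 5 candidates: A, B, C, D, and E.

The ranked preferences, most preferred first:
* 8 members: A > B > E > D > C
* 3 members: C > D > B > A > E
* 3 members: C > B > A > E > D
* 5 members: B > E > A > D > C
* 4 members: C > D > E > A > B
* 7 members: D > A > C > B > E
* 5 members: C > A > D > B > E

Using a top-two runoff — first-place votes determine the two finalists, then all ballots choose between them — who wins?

Round 1 first-place votes: A 8, B 5, C 15, D 7, E 0. C and A advance.
Runoff: C is ranked above A on 15 ballots, A above C on 20.

A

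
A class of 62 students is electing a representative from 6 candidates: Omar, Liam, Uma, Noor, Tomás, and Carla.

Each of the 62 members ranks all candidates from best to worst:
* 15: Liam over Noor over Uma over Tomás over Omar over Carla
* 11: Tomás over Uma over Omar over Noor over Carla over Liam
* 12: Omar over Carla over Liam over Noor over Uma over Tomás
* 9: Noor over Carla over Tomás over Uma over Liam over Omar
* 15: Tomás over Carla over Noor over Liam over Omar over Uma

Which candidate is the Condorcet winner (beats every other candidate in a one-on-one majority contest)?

Noor

Noor vs Omar: 39–23
Noor vs Liam: 35–27
Noor vs Uma: 51–11
Noor vs Tomás: 36–26
Noor vs Carla: 35–27
Noor beats every other candidate.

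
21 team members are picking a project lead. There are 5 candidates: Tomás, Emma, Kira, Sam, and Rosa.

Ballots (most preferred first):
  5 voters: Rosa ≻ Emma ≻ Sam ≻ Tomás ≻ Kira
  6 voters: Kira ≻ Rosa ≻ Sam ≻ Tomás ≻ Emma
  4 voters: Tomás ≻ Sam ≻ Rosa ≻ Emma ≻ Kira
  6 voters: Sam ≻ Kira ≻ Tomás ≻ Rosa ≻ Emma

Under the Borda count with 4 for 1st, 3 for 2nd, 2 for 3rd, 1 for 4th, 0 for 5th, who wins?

Tomás: 5×1 + 6×1 + 4×4 + 6×2 = 39
Emma: 5×3 + 6×0 + 4×1 + 6×0 = 19
Kira: 5×0 + 6×4 + 4×0 + 6×3 = 42
Sam: 5×2 + 6×2 + 4×3 + 6×4 = 58
Rosa: 5×4 + 6×3 + 4×2 + 6×1 = 52

Sam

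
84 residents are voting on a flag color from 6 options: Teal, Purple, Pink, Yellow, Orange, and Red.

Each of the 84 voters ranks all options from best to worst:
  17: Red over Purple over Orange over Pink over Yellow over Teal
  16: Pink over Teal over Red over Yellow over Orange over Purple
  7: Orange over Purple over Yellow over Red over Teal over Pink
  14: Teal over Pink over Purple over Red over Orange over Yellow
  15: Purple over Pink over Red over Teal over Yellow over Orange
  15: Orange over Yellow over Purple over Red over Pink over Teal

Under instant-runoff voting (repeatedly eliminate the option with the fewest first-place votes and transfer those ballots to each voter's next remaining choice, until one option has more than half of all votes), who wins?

Pink

Round 1: Teal 14, Purple 15, Pink 16, Yellow 0, Orange 22, Red 17. Yellow eliminated.
Round 2: Teal 14, Purple 15, Pink 16, Orange 22, Red 17. Teal eliminated.
Round 3: Purple 15, Pink 30, Orange 22, Red 17. Purple eliminated.
Round 4: Pink 45, Orange 22, Red 17. Pink has a majority (≥43).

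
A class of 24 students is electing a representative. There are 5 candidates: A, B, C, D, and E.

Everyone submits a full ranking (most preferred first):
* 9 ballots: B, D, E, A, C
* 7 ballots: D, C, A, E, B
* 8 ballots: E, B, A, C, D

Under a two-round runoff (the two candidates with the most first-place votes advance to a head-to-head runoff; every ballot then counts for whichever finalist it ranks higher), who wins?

Round 1 first-place votes: A 0, B 9, C 0, D 7, E 8. B and E advance.
Runoff: B is ranked above E on 9 ballots, E above B on 15.

E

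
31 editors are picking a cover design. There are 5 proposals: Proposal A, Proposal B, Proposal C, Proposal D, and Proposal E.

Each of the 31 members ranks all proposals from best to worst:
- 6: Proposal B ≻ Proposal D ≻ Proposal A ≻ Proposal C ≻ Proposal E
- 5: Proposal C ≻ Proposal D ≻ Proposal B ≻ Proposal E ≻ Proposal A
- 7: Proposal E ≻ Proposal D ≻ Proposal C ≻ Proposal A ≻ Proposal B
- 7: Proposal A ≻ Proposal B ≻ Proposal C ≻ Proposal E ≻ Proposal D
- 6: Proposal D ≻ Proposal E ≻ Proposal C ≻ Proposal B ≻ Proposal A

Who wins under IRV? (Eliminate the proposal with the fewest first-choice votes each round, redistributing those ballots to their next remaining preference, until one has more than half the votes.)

Round 1: Proposal A 7, Proposal B 6, Proposal C 5, Proposal D 6, Proposal E 7. Proposal C eliminated.
Round 2: Proposal A 7, Proposal B 6, Proposal D 11, Proposal E 7. Proposal B eliminated.
Round 3: Proposal A 7, Proposal D 17, Proposal E 7. Proposal D has a majority (≥16).

Proposal D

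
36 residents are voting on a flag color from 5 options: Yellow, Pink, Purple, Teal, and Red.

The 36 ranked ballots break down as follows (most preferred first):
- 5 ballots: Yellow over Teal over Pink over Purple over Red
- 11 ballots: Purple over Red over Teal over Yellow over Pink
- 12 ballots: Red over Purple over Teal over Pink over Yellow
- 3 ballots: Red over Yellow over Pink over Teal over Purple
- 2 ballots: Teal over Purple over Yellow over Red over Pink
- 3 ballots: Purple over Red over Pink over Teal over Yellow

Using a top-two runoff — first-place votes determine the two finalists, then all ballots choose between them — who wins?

Purple

Round 1 first-place votes: Yellow 5, Pink 0, Purple 14, Teal 2, Red 15. Red and Purple advance.
Runoff: Red is ranked above Purple on 15 ballots, Purple above Red on 21.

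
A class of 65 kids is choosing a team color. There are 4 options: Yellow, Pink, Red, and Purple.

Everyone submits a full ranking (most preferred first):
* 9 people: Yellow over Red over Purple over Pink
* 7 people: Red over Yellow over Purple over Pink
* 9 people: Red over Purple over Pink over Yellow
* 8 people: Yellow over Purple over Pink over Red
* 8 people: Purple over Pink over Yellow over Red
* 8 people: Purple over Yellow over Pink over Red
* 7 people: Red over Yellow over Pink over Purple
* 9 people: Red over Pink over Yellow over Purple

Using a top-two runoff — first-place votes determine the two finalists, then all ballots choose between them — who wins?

Round 1 first-place votes: Yellow 17, Pink 0, Red 32, Purple 16. Red and Yellow advance.
Runoff: Red is ranked above Yellow on 32 ballots, Yellow above Red on 33.

Yellow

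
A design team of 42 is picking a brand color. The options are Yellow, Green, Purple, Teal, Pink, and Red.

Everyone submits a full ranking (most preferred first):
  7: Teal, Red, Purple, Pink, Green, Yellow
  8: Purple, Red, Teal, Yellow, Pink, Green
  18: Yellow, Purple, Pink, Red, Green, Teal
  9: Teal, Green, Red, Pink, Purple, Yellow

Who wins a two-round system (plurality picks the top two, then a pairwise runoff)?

Round 1 first-place votes: Yellow 18, Green 0, Purple 8, Teal 16, Pink 0, Red 0. Yellow and Teal advance.
Runoff: Yellow is ranked above Teal on 18 ballots, Teal above Yellow on 24.

Teal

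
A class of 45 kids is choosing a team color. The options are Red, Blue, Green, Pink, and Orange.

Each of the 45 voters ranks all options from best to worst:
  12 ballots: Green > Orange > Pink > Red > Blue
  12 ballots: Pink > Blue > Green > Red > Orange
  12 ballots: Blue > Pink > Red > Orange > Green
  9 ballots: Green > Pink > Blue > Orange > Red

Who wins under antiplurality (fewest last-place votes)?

Last-place votes: Red 9, Blue 12, Green 12, Pink 0, Orange 12.

Pink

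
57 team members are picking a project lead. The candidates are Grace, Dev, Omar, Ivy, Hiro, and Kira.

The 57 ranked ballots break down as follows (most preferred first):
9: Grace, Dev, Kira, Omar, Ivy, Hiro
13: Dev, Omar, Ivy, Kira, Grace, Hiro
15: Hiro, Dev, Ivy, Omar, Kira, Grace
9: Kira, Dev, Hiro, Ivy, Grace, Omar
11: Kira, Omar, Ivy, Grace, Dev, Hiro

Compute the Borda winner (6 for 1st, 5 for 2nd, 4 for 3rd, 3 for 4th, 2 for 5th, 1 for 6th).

Dev

Grace: 9×6 + 13×2 + 15×1 + 9×2 + 11×3 = 146
Dev: 9×5 + 13×6 + 15×5 + 9×5 + 11×2 = 265
Omar: 9×3 + 13×5 + 15×3 + 9×1 + 11×5 = 201
Ivy: 9×2 + 13×4 + 15×4 + 9×3 + 11×4 = 201
Hiro: 9×1 + 13×1 + 15×6 + 9×4 + 11×1 = 159
Kira: 9×4 + 13×3 + 15×2 + 9×6 + 11×6 = 225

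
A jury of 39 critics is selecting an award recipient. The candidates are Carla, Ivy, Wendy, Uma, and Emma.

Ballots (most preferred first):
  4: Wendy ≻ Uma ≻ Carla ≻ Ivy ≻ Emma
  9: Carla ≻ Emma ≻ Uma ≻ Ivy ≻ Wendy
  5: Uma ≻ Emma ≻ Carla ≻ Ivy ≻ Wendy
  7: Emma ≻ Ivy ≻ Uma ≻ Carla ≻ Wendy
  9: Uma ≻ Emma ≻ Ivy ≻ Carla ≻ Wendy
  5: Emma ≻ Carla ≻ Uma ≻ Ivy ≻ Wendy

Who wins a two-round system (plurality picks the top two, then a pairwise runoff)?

Emma

Round 1 first-place votes: Carla 9, Ivy 0, Wendy 4, Uma 14, Emma 12. Uma and Emma advance.
Runoff: Uma is ranked above Emma on 18 ballots, Emma above Uma on 21.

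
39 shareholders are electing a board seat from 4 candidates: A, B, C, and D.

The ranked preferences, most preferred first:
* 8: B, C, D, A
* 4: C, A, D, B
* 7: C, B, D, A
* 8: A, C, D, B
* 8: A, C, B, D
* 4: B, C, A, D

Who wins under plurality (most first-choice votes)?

A

First-place votes: A 16, B 12, C 11, D 0.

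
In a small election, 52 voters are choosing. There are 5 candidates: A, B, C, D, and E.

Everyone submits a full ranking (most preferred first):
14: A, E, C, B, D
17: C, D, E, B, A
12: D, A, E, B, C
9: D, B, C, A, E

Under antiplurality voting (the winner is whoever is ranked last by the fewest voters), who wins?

B

Last-place votes: A 17, B 0, C 12, D 14, E 9.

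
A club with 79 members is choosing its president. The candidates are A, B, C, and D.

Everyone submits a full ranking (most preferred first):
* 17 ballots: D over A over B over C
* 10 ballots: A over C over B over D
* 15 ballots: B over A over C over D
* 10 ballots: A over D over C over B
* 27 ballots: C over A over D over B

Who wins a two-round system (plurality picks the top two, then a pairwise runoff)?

Round 1 first-place votes: A 20, B 15, C 27, D 17. C and A advance.
Runoff: C is ranked above A on 27 ballots, A above C on 52.

A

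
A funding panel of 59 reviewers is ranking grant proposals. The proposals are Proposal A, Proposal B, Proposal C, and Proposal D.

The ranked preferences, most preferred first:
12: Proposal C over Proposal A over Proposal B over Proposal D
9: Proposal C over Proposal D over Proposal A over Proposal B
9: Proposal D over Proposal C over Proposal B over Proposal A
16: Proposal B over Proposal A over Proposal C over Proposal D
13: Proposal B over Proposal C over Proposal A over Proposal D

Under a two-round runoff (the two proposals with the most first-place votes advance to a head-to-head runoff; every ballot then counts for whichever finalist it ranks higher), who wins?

Proposal C

Round 1 first-place votes: Proposal A 0, Proposal B 29, Proposal C 21, Proposal D 9. Proposal B and Proposal C advance.
Runoff: Proposal B is ranked above Proposal C on 29 ballots, Proposal C above Proposal B on 30.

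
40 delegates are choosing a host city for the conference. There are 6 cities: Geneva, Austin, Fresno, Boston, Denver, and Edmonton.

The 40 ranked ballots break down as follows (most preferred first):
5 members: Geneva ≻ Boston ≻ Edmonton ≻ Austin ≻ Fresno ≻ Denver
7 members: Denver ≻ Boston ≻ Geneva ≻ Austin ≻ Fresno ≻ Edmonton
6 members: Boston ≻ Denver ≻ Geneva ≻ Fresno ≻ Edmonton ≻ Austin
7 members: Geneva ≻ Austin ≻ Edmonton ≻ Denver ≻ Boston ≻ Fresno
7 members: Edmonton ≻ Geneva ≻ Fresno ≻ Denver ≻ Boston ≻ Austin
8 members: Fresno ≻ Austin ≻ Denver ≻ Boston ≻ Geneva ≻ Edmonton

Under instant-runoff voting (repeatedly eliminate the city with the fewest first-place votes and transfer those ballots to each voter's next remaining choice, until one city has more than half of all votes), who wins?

Round 1: Geneva 12, Austin 0, Fresno 8, Boston 6, Denver 7, Edmonton 7. Austin eliminated.
Round 2: Geneva 12, Fresno 8, Boston 6, Denver 7, Edmonton 7. Boston eliminated.
Round 3: Geneva 12, Fresno 8, Denver 13, Edmonton 7. Edmonton eliminated.
Round 4: Geneva 19, Fresno 8, Denver 13. Fresno eliminated.
Round 5: Geneva 19, Denver 21. Denver has a majority (≥21).

Denver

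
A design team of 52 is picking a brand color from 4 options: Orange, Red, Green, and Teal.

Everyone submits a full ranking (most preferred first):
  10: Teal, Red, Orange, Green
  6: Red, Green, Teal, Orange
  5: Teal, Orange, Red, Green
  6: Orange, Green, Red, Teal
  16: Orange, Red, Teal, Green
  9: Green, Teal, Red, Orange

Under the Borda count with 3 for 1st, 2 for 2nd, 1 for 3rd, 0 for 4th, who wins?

Orange: 10×1 + 6×0 + 5×2 + 6×3 + 16×3 + 9×0 = 86
Red: 10×2 + 6×3 + 5×1 + 6×1 + 16×2 + 9×1 = 90
Green: 10×0 + 6×2 + 5×0 + 6×2 + 16×0 + 9×3 = 51
Teal: 10×3 + 6×1 + 5×3 + 6×0 + 16×1 + 9×2 = 85

Red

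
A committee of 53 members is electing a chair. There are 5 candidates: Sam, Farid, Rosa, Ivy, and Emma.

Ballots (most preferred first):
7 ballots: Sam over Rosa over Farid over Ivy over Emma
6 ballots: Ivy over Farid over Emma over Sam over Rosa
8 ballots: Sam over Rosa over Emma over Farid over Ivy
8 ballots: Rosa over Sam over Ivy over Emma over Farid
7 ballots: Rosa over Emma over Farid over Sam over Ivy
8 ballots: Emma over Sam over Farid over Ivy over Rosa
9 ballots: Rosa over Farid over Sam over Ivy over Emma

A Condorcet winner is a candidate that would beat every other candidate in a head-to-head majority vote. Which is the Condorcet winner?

Sam vs Farid: 31–22
Sam vs Rosa: 29–24
Sam vs Ivy: 47–6
Sam vs Emma: 32–21
Sam beats every other candidate.

Sam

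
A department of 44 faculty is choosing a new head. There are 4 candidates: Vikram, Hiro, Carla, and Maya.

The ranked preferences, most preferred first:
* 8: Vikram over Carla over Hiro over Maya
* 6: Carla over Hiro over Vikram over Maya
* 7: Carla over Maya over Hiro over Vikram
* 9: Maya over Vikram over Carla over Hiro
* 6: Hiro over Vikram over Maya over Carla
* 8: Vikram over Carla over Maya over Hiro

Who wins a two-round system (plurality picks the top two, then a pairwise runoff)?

Round 1 first-place votes: Vikram 16, Hiro 6, Carla 13, Maya 9. Vikram and Carla advance.
Runoff: Vikram is ranked above Carla on 31 ballots, Carla above Vikram on 13.

Vikram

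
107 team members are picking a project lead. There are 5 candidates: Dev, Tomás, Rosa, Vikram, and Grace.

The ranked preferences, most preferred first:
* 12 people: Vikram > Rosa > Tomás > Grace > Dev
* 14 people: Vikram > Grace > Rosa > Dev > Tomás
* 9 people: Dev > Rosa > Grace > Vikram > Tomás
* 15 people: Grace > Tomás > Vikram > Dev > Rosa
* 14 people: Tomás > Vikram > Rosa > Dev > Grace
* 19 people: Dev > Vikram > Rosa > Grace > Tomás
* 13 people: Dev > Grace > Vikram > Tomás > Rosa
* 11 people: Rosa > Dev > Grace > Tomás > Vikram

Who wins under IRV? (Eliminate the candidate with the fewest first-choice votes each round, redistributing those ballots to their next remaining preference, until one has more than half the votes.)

Round 1: Dev 41, Tomás 14, Rosa 11, Vikram 26, Grace 15. Rosa eliminated.
Round 2: Dev 52, Tomás 14, Vikram 26, Grace 15. Tomás eliminated.
Round 3: Dev 52, Vikram 40, Grace 15. Grace eliminated.
Round 4: Dev 52, Vikram 55. Vikram has a majority (≥54).

Vikram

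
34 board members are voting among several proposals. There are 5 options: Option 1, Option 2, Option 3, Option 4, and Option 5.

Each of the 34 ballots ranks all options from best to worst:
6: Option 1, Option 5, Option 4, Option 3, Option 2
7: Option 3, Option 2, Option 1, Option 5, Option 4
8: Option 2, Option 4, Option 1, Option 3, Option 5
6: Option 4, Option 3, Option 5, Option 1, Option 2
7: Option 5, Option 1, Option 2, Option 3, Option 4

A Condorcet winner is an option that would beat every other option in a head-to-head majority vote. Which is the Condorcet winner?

Option 1 vs Option 2: 19–15
Option 1 vs Option 3: 21–13
Option 1 vs Option 4: 20–14
Option 1 vs Option 5: 21–13
Option 1 beats every other option.

Option 1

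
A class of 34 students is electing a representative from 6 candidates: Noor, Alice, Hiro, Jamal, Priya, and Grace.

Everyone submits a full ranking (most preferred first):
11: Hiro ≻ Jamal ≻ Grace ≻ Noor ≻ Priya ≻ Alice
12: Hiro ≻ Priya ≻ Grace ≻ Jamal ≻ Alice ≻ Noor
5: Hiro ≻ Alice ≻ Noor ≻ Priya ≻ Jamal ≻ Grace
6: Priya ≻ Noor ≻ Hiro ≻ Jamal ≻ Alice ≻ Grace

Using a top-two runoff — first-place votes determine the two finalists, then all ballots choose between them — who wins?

Hiro

Round 1 first-place votes: Noor 0, Alice 0, Hiro 28, Jamal 0, Priya 6, Grace 0. Hiro and Priya advance.
Runoff: Hiro is ranked above Priya on 28 ballots, Priya above Hiro on 6.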